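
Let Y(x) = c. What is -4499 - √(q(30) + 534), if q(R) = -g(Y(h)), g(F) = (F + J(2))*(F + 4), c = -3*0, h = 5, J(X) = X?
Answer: -4499 - √526 ≈ -4521.9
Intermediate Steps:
c = 0
Y(x) = 0
g(F) = (2 + F)*(4 + F) (g(F) = (F + 2)*(F + 4) = (2 + F)*(4 + F))
q(R) = -8 (q(R) = -(8 + 0² + 6*0) = -(8 + 0 + 0) = -1*8 = -8)
-4499 - √(q(30) + 534) = -4499 - √(-8 + 534) = -4499 - √526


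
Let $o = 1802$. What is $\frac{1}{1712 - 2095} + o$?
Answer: $\frac{690165}{383} \approx 1802.0$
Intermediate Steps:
$\frac{1}{1712 - 2095} + o = \frac{1}{1712 - 2095} + 1802 = \frac{1}{-383} + 1802 = - \frac{1}{383} + 1802 = \frac{690165}{383}$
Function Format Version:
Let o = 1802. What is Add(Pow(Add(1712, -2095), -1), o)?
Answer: Rational(690165, 383) ≈ 1802.0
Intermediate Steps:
Add(Pow(Add(1712, -2095), -1), o) = Add(Pow(Add(1712, -2095), -1), 1802) = Add(Pow(-383, -1), 1802) = Add(Rational(-1, 383), 1802) = Rational(690165, 383)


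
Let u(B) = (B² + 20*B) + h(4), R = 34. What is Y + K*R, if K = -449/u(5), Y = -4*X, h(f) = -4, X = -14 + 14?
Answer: -15266/121 ≈ -126.17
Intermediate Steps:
X = 0
Y = 0 (Y = -4*0 = 0)
u(B) = -4 + B² + 20*B (u(B) = (B² + 20*B) - 4 = -4 + B² + 20*B)
K = -449/121 (K = -449/(-4 + 5² + 20*5) = -449/(-4 + 25 + 100) = -449/121 ≈ -3.7107)
Y + K*R = 0 - 449/121*34 = 0 - 15266/121 = -15266/121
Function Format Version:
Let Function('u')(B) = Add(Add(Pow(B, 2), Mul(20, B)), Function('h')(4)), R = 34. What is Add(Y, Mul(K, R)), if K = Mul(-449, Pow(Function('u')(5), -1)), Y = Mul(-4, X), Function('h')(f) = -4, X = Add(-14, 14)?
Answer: Rational(-15266, 121) ≈ -126.17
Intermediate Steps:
X = 0
Y = 0 (Y = Mul(-4, 0) = 0)
Function('u')(B) = Add(-4, Pow(B, 2), Mul(20, B)) (Function('u')(B) = Add(Add(Pow(B, 2), Mul(20, B)), -4) = Add(-4, Pow(B, 2), Mul(20, B)))
K = Rational(-449, 121) (K = Mul(-449, Pow(Add(-4, Pow(5, 2), Mul(20, 5)), -1)) = Mul(-449, Pow(Add(-4, 25, 100), -1)) = Mul(-449, Pow(121, -1)) = Mul(-449, Rational(1, 121)) = Rational(-449, 121) ≈ -3.7107)
Add(Y, Mul(K, R)) = Add(0, Mul(Rational(-449, 121), 34)) = Add(0, Rational(-15266, 121)) = Rational(-15266, 121)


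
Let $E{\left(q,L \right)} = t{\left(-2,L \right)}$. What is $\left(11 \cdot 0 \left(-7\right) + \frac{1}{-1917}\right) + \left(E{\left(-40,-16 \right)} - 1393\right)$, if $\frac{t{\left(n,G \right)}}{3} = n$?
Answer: $- \frac{2681884}{1917} \approx -1399.0$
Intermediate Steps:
$t{\left(n,G \right)} = 3 n$
$E{\left(q,L \right)} = -6$ ($E{\left(q,L \right)} = 3 \left(-2\right) = -6$)
$\left(11 \cdot 0 \left(-7\right) + \frac{1}{-1917}\right) + \left(E{\left(-40,-16 \right)} - 1393\right) = \left(11 \cdot 0 \left(-7\right) + \frac{1}{-1917}\right) - 1399 = \left(0 \left(-7\right) - \frac{1}{1917}\right) - 1399 = \left(0 - \frac{1}{1917}\right) - 1399 = - \frac{1}{1917} - 1399 = - \frac{2681884}{1917}$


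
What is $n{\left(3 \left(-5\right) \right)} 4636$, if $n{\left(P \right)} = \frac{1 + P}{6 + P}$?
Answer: $\frac{64904}{9} \approx 7211.6$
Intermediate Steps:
$n{\left(P \right)} = \frac{1 + P}{6 + P}$
$n{\left(3 \left(-5\right) \right)} 4636 = \frac{1 + 3 \left(-5\right)}{6 + 3 \left(-5\right)} 4636 = \frac{1 - 15}{6 - 15} \cdot 4636 = \frac{1}{-9} \left(-14\right) 4636 = \left(- \frac{1}{9}\right) \left(-14\right) 4636 = \frac{14}{9} \cdot 4636 = \frac{64904}{9}$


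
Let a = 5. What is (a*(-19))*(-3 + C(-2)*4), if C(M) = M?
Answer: 1045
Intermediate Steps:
(a*(-19))*(-3 + C(-2)*4) = (5*(-19))*(-3 - 2*4) = -95*(-3 - 8) = -95*(-11) = 1045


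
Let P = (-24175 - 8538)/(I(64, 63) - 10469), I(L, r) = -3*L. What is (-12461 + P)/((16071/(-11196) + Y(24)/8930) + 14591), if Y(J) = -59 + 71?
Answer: -2213130284627040/2591811498589187 ≈ -0.85389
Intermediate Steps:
Y(J) = 12
P = 32713/10661 (P = (-24175 - 8538)/(-3*64 - 10469) = -32713/(-192 - 10469) = -32713/(-10661) = -32713*(-1/10661) = 32713/10661 ≈ 3.0685)
(-12461 + P)/((16071/(-11196) + Y(24)/8930) + 14591) = (-12461 + 32713/10661)/((16071/(-11196) + 12/8930) + 14591) = -132814008/(10661*((16071*(-1/11196) + 12*(1/8930)) + 14591)) = -132814008/(10661*((-5357/3732 + 6/4465) + 14591)) = -132814008/(10661*(-23896613/16663380 + 14591)) = -132814008/(10661*243111480967/16663380) = -132814008/10661*16663380/243111480967 = -2213130284627040/2591811498589187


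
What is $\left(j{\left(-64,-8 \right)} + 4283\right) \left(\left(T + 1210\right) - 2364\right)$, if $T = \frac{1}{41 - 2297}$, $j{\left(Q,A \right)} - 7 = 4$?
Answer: $- \frac{5589553475}{1128} \approx -4.9553 \cdot 10^{6}$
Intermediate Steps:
$j{\left(Q,A \right)} = 11$ ($j{\left(Q,A \right)} = 7 + 4 = 11$)
$T = - \frac{1}{2256}$ ($T = \frac{1}{-2256} = - \frac{1}{2256} \approx -0.00044326$)
$\left(j{\left(-64,-8 \right)} + 4283\right) \left(\left(T + 1210\right) - 2364\right) = \left(11 + 4283\right) \left(\left(- \frac{1}{2256} + 1210\right) - 2364\right) = 4294 \left(\frac{2729759}{2256} - 2364\right) = 4294 \left(- \frac{2603425}{2256}\right) = - \frac{5589553475}{1128}$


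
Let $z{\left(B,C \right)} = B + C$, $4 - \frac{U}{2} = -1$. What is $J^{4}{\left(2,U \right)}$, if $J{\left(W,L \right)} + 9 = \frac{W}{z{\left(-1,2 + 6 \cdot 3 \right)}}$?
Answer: $\frac{815730721}{130321} \approx 6259.4$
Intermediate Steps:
$U = 10$ ($U = 8 - -2 = 8 + 2 = 10$)
$J{\left(W,L \right)} = -9 + \frac{W}{19}$ ($J{\left(W,L \right)} = -9 + \frac{W}{-1 + \left(2 + 6 \cdot 3\right)} = -9 + \frac{W}{-1 + \left(2 + 18\right)} = -9 + \frac{W}{-1 + 20} = -9 + \frac{W}{19}$)
$J^{4}{\left(2,U \right)} = \left(-9 + \frac{1}{19} \cdot 2\right)^{4} = \left(-9 + \frac{2}{19}\right)^{4} = \left(- \frac{169}{19}\right)^{4} = \frac{815730721}{130321}$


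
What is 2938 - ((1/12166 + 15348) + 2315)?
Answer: -179144351/12166 ≈ -14725.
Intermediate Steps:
2938 - ((1/12166 + 15348) + 2315) = 2938 - (186723769/12166 + 2315) = 2938 - 1*214888059/12166 = 2938 - 214888059/12166 = -179144351/12166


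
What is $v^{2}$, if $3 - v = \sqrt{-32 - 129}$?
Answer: $\left(3 - i \sqrt{161}\right)^{2} \approx -152.0 - 76.131 i$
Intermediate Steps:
$v = 3 - i \sqrt{161}$ ($v = 3 - \sqrt{-32 - 129} = 3 - \sqrt{-161} = 3 - i \sqrt{161} \approx 3.0 - 12.689 i$)
$v^{2} = \left(3 - i \sqrt{161}\right)^{2}$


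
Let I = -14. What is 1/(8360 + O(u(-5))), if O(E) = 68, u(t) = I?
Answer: 1/8428 ≈ 0.00011865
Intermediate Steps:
u(t) = -14
1/(8360 + O(u(-5))) = 1/(8360 + 68) = 1/8428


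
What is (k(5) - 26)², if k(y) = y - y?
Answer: 676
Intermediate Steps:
k(y) = 0
(k(5) - 26)² = (0 - 26)² = (-26)² = 676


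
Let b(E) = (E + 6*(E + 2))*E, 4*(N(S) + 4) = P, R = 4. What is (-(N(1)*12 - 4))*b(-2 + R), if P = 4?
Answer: 2080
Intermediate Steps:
N(S) = -3 (N(S) = -4 + (¼)*4 = -4 + 1 = -3)
b(E) = E*(12 + 7*E) (b(E) = (E + 6*(2 + E))*E = (E + (12 + 6*E))*E = (12 + 7*E)*E = E*(12 + 7*E))
(-(N(1)*12 - 4))*b(-2 + R) = (-(-3*12 - 4))*((-2 + 4)*(12 + 7*(-2 + 4))) = (-(-36 - 4))*(2*(12 + 7*2)) = (-1*(-40))*(2*(12 + 14)) = 40*(2*26) = 40*52 = 2080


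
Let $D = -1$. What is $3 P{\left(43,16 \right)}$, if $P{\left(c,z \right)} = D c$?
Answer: $-129$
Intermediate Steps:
$P{\left(c,z \right)} = - c$
$3 P{\left(43,16 \right)} = 3 \left(\left(-1\right) 43\right) = 3 \left(-43\right) = -129$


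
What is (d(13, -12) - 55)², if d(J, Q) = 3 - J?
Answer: 4225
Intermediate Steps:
(d(13, -12) - 55)² = ((3 - 1*13) - 55)² = ((3 - 13) - 55)² = (-10 - 55)² = (-65)² = 4225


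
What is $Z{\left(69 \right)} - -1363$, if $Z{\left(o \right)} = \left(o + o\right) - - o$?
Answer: $1570$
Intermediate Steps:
$Z{\left(o \right)} = 3 o$ ($Z{\left(o \right)} = 2 o + o = 3 o$)
$Z{\left(69 \right)} - -1363 = 3 \cdot 69 - -1363 = 207 + 1363 = 1570$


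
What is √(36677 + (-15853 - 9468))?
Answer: 2*√2839 ≈ 106.56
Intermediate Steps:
√(36677 + (-15853 - 9468)) = √(36677 - 25321) = √11356 = 2*√2839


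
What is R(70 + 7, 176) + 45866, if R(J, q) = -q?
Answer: 45690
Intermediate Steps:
R(70 + 7, 176) + 45866 = -1*176 + 45866 = -176 + 45866 = 45690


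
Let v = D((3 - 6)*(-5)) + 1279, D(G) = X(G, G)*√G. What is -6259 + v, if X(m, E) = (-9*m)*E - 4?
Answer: -4980 - 2029*√15 ≈ -12838.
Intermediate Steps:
X(m, E) = -4 - 9*E*m (X(m, E) = -9*E*m - 4 = -4 - 9*E*m)
D(G) = √G*(-4 - 9*G²) (D(G) = (-4 - 9*G*G)*√G = (-4 - 9*G²)*√G = √G*(-4 - 9*G²))
v = 1279 - 2029*√15 (v = √((3 - 6)*(-5))*(-4 - 9*25*(3 - 6)²) + 1279 = √(-3*(-5))*(-4 - 9*(-3*(-5))²) + 1279 = √15*(-4 - 9*15²) + 1279 = √15*(-4 - 9*225) + 1279 = √15*(-4 - 2025) + 1279 = √15*(-2029) + 1279 = -2029*√15 + 1279 = 1279 - 2029*√15 ≈ -6579.3)
-6259 + v = -6259 + (1279 - 2029*√15) = -4980 - 2029*√15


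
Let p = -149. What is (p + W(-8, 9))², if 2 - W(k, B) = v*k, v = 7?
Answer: 8281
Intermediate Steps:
W(k, B) = 2 - 7*k
(p + W(-8, 9))² = (-149 + (2 - 7*(-8)))² = (-149 + (2 + 56))² = (-149 + 58)² = (-91)² = 8281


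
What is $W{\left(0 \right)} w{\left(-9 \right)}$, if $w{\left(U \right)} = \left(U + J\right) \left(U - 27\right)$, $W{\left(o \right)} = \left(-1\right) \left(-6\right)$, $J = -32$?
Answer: $8856$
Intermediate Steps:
$W{\left(o \right)} = 6$
$w{\left(U \right)} = \left(-32 + U\right) \left(-27 + U\right)$ ($w{\left(U \right)} = \left(U - 32\right) \left(U - 27\right) = \left(-32 + U\right) \left(-27 + U\right)$)
$W{\left(0 \right)} w{\left(-9 \right)} = 6 \left(864 + \left(-9\right)^{2} - -531\right) = 6 \left(864 + 81 + 531\right) = 6 \cdot 1476 = 8856$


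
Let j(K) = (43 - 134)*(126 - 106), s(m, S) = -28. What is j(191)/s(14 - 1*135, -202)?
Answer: 65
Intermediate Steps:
j(K) = -1820 (j(K) = -91*20 = -1820)
j(191)/s(14 - 1*135, -202) = -1820/(-28) = -1820*(-1/28) = 65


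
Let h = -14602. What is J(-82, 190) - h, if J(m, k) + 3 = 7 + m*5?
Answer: 14196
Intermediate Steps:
J(m, k) = 4 + 5*m (J(m, k) = -3 + (7 + m*5) = -3 + (7 + 5*m) = 4 + 5*m)
J(-82, 190) - h = (4 + 5*(-82)) - 1*(-14602) = (4 - 410) + 14602 = -406 + 14602 = 14196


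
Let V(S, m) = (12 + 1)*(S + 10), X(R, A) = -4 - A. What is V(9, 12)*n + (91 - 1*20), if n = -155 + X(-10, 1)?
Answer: -39449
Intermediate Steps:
V(S, m) = 130 + 13*S (V(S, m) = 13*(10 + S) = 130 + 13*S)
n = -160 (n = -155 + (-4 - 1*1) = -155 + (-4 - 1) = -155 - 5 = -160)
V(9, 12)*n + (91 - 1*20) = (130 + 13*9)*(-160) + (91 - 1*20) = (130 + 117)*(-160) + (91 - 20) = 247*(-160) + 71 = -39520 + 71 = -39449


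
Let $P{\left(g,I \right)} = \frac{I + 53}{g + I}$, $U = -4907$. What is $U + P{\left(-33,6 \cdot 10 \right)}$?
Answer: $- \frac{132376}{27} \approx -4902.8$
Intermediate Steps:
$P{\left(g,I \right)} = \frac{53 + I}{I + g}$
$U + P{\left(-33,6 \cdot 10 \right)} = -4907 + \frac{53 + 6 \cdot 10}{6 \cdot 10 - 33} = -4907 + \frac{53 + 60}{60 - 33} = -4907 + \frac{1}{27} \cdot 113 = -4907 + \frac{113}{27} = - \frac{132376}{27}$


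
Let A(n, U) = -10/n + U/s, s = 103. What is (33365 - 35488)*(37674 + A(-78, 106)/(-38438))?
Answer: -12349641240368465/154405446 ≈ -7.9982e+7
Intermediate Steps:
A(n, U) = -10/n + U/103
(33365 - 35488)*(37674 + A(-78, 106)/(-38438)) = (33365 - 35488)*(37674 + (-10/(-78) + (1/103)*106)/(-38438)) = -2123*(37674 + (-10*(-1/78) + 106/103)*(-1/38438)) = -2123*(37674 + (5/39 + 106/103)*(-1/38438)) = -2123*(37674 + (4649/4017)*(-1/38438)) = -2123*(37674 - 4649/154405446) = -2123*5817070767955/154405446 = -12349641240368465/154405446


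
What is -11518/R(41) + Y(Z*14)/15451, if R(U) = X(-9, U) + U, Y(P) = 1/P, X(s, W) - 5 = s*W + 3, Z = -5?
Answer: 622876147/17305120 ≈ 35.994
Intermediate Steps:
X(s, W) = 8 + W*s (X(s, W) = 5 + (s*W + 3) = 5 + (W*s + 3) = 5 + (3 + W*s) = 8 + W*s)
R(U) = 8 - 8*U (R(U) = (8 + U*(-9)) + U = (8 - 9*U) + U = 8 - 8*U)
-11518/R(41) + Y(Z*14)/15451 = -11518/(8 - 8*41) + 1/(-5*14*15451) = -11518/(8 - 328) + (1/15451)/(-70) = -11518/(-320) - 1/70*1/15451 = -11518*(-1/320) - 1/1081570 = 5759/160 - 1/1081570 = 622876147/17305120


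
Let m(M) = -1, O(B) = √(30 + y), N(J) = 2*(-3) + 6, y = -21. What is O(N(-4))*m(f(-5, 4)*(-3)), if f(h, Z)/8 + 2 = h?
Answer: -3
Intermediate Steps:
f(h, Z) = -16 + 8*h
N(J) = 0 (N(J) = -6 + 6 = 0)
O(B) = 3 (O(B) = √(30 - 21) = √9 = 3)
O(N(-4))*m(f(-5, 4)*(-3)) = 3*(-1) = -3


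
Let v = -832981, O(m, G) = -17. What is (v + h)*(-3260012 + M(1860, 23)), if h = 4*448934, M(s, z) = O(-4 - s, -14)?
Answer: -3138609219895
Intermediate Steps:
M(s, z) = -17
h = 1795736
(v + h)*(-3260012 + M(1860, 23)) = (-832981 + 1795736)*(-3260012 - 17) = 962755*(-3260029) = -3138609219895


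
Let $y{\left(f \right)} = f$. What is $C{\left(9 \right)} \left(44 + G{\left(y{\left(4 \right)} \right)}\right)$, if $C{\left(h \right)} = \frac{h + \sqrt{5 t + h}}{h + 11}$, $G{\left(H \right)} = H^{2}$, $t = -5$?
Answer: $27 + 12 i \approx 27.0 + 12.0 i$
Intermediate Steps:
$C{\left(h \right)} = \frac{h + \sqrt{-25 + h}}{11 + h}$ ($C{\left(h \right)} = \frac{h + \sqrt{5 \left(-5\right) + h}}{h + 11} = \frac{h + \sqrt{-25 + h}}{11 + h}$)
$C{\left(9 \right)} \left(44 + G{\left(y{\left(4 \right)} \right)}\right) = \frac{9 + \sqrt{-25 + 9}}{11 + 9} \left(44 + 4^{2}\right) = \frac{9 + \sqrt{-16}}{20} \left(44 + 16\right) = \frac{9 + 4 i}{20} \cdot 60 = \left(\frac{9}{20} + \frac{i}{5}\right) 60 = 27 + 12 i$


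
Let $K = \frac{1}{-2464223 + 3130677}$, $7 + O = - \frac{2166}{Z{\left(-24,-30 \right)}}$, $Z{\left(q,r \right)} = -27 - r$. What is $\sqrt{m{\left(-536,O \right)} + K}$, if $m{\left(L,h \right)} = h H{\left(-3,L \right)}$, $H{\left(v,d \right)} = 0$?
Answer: $\frac{\sqrt{666454}}{666454} \approx 0.0012249$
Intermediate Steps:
$O = -729$ ($O = -7 - \frac{2166}{-27 - -30} = -7 - \frac{2166}{-27 + 30} = -7 - \frac{2166}{3} = -7 - 722 = -729$)
$m{\left(L,h \right)} = 0$ ($m{\left(L,h \right)} = h 0 = 0$)
$K = \frac{1}{666454} \approx 1.5005 \cdot 10^{-6}$
$\sqrt{m{\left(-536,O \right)} + K} = \sqrt{0 + \frac{1}{666454}} = \sqrt{\frac{1}{666454}} = \frac{\sqrt{666454}}{666454}$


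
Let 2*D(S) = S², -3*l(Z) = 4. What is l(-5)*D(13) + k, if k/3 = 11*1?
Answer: -239/3 ≈ -79.667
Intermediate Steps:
l(Z) = -4/3 (l(Z) = -⅓*4 = -4/3)
D(S) = S²/2
k = 33 (k = 3*(11*1) = 3*11 = 33)
l(-5)*D(13) + k = -2*13²/3 + 33 = -2*169/3 + 33 = -4/3*169/2 + 33 = -338/3 + 33 = -239/3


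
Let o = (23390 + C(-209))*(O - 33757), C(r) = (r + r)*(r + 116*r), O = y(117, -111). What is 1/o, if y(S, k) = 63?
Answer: -1/345186404336 ≈ -2.8970e-12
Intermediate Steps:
O = 63
C(r) = 234*r² (C(r) = (2*r)*(117*r) = 234*r²)
o = -345186404336 (o = (23390 + 234*(-209)²)*(63 - 33757) = (23390 + 234*43681)*(-33694) = (23390 + 10221354)*(-33694) = 10244744*(-33694) = -345186404336)
1/o = 1/(-345186404336) = -1/345186404336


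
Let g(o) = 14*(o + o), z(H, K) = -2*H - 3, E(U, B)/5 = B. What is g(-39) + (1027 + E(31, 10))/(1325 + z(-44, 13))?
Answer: -512881/470 ≈ -1091.2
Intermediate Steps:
E(U, B) = 5*B
z(H, K) = -3 - 2*H
g(o) = 28*o (g(o) = 14*(2*o) = 28*o)
g(-39) + (1027 + E(31, 10))/(1325 + z(-44, 13)) = 28*(-39) + (1027 + 5*10)/(1325 + (-3 - 2*(-44))) = -1092 + (1027 + 50)/(1325 + (-3 + 88)) = -1092 + 1077/(1325 + 85) = -1092 + 1077/1410 = -1092 + 1077*(1/1410) = -1092 + 359/470 = -512881/470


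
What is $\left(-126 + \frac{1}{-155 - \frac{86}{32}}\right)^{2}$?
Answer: $\frac{101069311396}{6365529} \approx 15878.0$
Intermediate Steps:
$\left(-126 + \frac{1}{-155 - \frac{86}{32}}\right)^{2} = \left(-126 + \frac{1}{-155 - \frac{43}{16}}\right)^{2} = \left(-126 + \frac{1}{- \frac{2523}{16}}\right)^{2} = \left(-126 - \frac{16}{2523}\right)^{2} = \left(- \frac{317914}{2523}\right)^{2} = \frac{101069311396}{6365529}$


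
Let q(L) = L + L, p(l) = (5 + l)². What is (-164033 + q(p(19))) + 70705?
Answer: -92176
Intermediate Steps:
q(L) = 2*L
(-164033 + q(p(19))) + 70705 = (-164033 + 2*(5 + 19)²) + 70705 = (-164033 + 2*24²) + 70705 = (-164033 + 2*576) + 70705 = (-164033 + 1152) + 70705 = -162881 + 70705 = -92176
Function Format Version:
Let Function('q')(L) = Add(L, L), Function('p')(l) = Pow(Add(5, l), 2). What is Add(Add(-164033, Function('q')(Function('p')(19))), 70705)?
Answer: -92176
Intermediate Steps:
Function('q')(L) = Mul(2, L)
Add(Add(-164033, Function('q')(Function('p')(19))), 70705) = Add(Add(-164033, Mul(2, Pow(Add(5, 19), 2))), 70705) = Add(Add(-164033, Mul(2, Pow(24, 2))), 70705) = Add(Add(-164033, Mul(2, 576)), 70705) = Add(Add(-164033, 1152), 70705) = Add(-162881, 70705) = -92176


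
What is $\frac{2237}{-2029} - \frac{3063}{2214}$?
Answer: $- \frac{3722515}{1497402} \approx -2.486$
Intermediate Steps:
$\frac{2237}{-2029} - \frac{3063}{2214} = 2237 \left(- \frac{1}{2029}\right) - \frac{1021}{738} = - \frac{2237}{2029} - \frac{1021}{738} = - \frac{3722515}{1497402}$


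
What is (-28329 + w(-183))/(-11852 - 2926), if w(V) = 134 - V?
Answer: 14006/7389 ≈ 1.8955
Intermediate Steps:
(-28329 + w(-183))/(-11852 - 2926) = (-28329 + (134 - 1*(-183)))/(-11852 - 2926) = (-28329 + (134 + 183))/(-14778) = (-28329 + 317)*(-1/14778) = -28012*(-1/14778) = 14006/7389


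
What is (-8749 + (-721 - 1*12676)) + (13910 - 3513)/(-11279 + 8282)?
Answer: -1794107/81 ≈ -22149.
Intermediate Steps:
(-8749 + (-721 - 1*12676)) + (13910 - 3513)/(-11279 + 8282) = (-8749 + (-721 - 12676)) + 10397/(-2997) = (-8749 - 13397) + 10397*(-1/2997) = -22146 - 281/81 = -1794107/81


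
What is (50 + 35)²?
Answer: 7225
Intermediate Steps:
(50 + 35)² = 85² = 7225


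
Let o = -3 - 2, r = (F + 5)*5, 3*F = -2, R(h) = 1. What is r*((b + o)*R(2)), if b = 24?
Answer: 1235/3 ≈ 411.67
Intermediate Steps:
F = -⅔ (F = (⅓)*(-2) = -⅔ ≈ -0.66667)
r = 65/3 (r = (-⅔ + 5)*5 = (13/3)*5 = 65/3 ≈ 21.667)
o = -5
r*((b + o)*R(2)) = 65*((24 - 5)*1)/3 = 65*(19*1)/3 = (65/3)*19 = 1235/3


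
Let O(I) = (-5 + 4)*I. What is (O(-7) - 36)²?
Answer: 841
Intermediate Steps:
O(I) = -I
(O(-7) - 36)² = (-1*(-7) - 36)² = (7 - 36)² = (-29)² = 841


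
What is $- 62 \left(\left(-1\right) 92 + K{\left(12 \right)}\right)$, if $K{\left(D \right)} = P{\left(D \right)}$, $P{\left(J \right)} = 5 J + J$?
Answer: $1240$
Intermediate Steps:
$P{\left(J \right)} = 6 J$
$K{\left(D \right)} = 6 D$
$- 62 \left(\left(-1\right) 92 + K{\left(12 \right)}\right) = - 62 \left(\left(-1\right) 92 + 6 \cdot 12\right) = - 62 \left(-92 + 72\right) = \left(-62\right) \left(-20\right) = 1240$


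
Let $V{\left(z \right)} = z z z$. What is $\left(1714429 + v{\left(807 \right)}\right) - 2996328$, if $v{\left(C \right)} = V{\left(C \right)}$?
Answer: $524276044$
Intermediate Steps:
$V{\left(z \right)} = z^{3}$ ($V{\left(z \right)} = z^{2} z = z^{3}$)
$v{\left(C \right)} = C^{3}$
$\left(1714429 + v{\left(807 \right)}\right) - 2996328 = \left(1714429 + 807^{3}\right) - 2996328 = \left(1714429 + 525557943\right) - 2996328 = 527272372 - 2996328 = 524276044$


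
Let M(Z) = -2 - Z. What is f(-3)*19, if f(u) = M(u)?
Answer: 19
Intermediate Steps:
f(u) = -2 - u
f(-3)*19 = (-2 - 1*(-3))*19 = (-2 + 3)*19 = 1*19 = 19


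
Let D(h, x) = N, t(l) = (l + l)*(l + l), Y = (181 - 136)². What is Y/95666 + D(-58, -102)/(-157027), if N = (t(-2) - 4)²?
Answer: 304203771/15022144982 ≈ 0.020250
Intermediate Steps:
Y = 2025 (Y = 45² = 2025)
t(l) = 4*l² (t(l) = (2*l)*(2*l) = 4*l²)
N = 144 (N = (4*(-2)² - 4)² = (4*4 - 4)² = (16 - 4)² = 12² = 144)
D(h, x) = 144
Y/95666 + D(-58, -102)/(-157027) = 2025/95666 + 144/(-157027) = 2025*(1/95666) + 144*(-1/157027) = 2025/95666 - 144/157027 = 304203771/15022144982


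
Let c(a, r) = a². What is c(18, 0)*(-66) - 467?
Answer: -21851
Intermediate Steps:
c(18, 0)*(-66) - 467 = 18²*(-66) - 467 = 324*(-66) - 467 = -21384 - 467 = -21851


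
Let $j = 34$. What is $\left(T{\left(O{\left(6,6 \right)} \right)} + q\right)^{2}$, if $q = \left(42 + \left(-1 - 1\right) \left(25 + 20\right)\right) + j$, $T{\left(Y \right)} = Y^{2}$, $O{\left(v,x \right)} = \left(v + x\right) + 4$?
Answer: $58564$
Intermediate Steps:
$O{\left(v,x \right)} = 4 + v + x$
$q = -14$ ($q = \left(42 + \left(-1 - 1\right) \left(25 + 20\right)\right) + 34 = \left(42 - 90\right) + 34 = -48 + 34 = -14$)
$\left(T{\left(O{\left(6,6 \right)} \right)} + q\right)^{2} = \left(\left(4 + 6 + 6\right)^{2} - 14\right)^{2} = \left(16^{2} - 14\right)^{2} = \left(256 - 14\right)^{2} = 242^{2} = 58564$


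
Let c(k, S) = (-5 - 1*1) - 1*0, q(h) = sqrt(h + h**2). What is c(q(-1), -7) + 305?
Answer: 299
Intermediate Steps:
c(k, S) = -6 (c(k, S) = (-5 - 1) + 0 = -6 + 0 = -6)
c(q(-1), -7) + 305 = -6 + 305 = 299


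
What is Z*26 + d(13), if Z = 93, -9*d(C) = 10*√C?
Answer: 2418 - 10*√13/9 ≈ 2414.0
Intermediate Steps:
d(C) = -10*√C/9
Z*26 + d(13) = 93*26 - 10*√13/9 = 2418 - 10*√13/9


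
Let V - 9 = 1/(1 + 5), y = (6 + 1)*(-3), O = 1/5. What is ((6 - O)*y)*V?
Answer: -2233/2 ≈ -1116.5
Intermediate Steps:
O = ⅕ ≈ 0.20000
y = -21 (y = 7*(-3) = -21)
V = 55/6 (V = 9 + 1/(1 + 5) = 9 + 1/6 = 9 + ⅙ = 55/6 ≈ 9.1667)
((6 - O)*y)*V = ((6 - 1*⅕)*(-21))*(55/6) = ((6 - ⅕)*(-21))*(55/6) = ((29/5)*(-21))*(55/6) = -609/5*55/6 = -2233/2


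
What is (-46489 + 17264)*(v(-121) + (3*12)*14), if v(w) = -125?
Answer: -11076275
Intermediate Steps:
(-46489 + 17264)*(v(-121) + (3*12)*14) = (-46489 + 17264)*(-125 + (3*12)*14) = -29225*(-125 + 36*14) = -29225*(-125 + 504) = -29225*379 = -11076275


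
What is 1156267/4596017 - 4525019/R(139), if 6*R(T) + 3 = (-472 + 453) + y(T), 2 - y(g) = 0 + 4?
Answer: 20797068874391/18384068 ≈ 1.1313e+6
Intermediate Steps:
y(g) = -2 (y(g) = 2 - (0 + 4) = 2 - 1*4 = 2 - 4 = -2)
R(T) = -4 (R(T) = -½ + ((-472 + 453) - 2)/6 = -½ + (-19 - 2)/6 = -½ + (⅙)*(-21) = -½ - 7/2 = -4)
1156267/4596017 - 4525019/R(139) = 1156267/4596017 - 4525019/(-4) = 1156267*(1/4596017) - 4525019*(-¼) = 1156267/4596017 + 4525019/4 = 20797068874391/18384068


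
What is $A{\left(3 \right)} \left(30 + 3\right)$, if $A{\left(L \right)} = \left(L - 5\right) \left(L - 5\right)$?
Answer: $132$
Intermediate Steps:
$A{\left(L \right)} = \left(-5 + L\right)^{2}$ ($A{\left(L \right)} = \left(-5 + L\right) \left(-5 + L\right) = \left(-5 + L\right)^{2}$)
$A{\left(3 \right)} \left(30 + 3\right) = \left(-5 + 3\right)^{2} \left(30 + 3\right) = \left(-2\right)^{2} \cdot 33 = 4 \cdot 33 = 132$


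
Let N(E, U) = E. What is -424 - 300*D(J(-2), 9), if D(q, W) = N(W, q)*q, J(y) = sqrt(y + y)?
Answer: -424 - 5400*I ≈ -424.0 - 5400.0*I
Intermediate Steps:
J(y) = sqrt(2)*sqrt(y) (J(y) = sqrt(2*y) = sqrt(2)*sqrt(y))
D(q, W) = W*q
-424 - 300*D(J(-2), 9) = -424 - 2700*sqrt(2)*sqrt(-2) = -424 - 2700*sqrt(2)*(I*sqrt(2)) = -424 - 2700*2*I = -424 - 5400*I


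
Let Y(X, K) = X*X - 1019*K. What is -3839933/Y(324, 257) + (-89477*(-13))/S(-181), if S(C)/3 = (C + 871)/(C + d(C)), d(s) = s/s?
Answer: -364940440155/3608861 ≈ -1.0112e+5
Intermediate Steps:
Y(X, K) = X² - 1019*K
d(s) = 1
S(C) = 3*(871 + C)/(1 + C) (S(C) = 3*((C + 871)/(C + 1)) = 3*((871 + C)/(1 + C)) = 3*(871 + C)/(1 + C))
-3839933/Y(324, 257) + (-89477*(-13))/S(-181) = -3839933/(324² - 1019*257) + (-89477*(-13))/((3*(871 - 181)/(1 - 181))) = -3839933/(104976 - 261883) + 1163201/((3*690/(-180))) = -3839933/(-156907) + 1163201/((3*(-1/180)*690)) = -3839933*(-1/156907) + 1163201/(-23/2) = 3839933/156907 + 1163201*(-2/23) = 3839933/156907 - 2326402/23 = -364940440155/3608861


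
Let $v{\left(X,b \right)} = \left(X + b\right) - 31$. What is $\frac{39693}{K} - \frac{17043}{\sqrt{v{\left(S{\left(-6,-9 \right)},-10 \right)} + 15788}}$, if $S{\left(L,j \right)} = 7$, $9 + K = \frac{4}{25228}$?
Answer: $- \frac{2478651}{562} - \frac{17043 \sqrt{15754}}{15754} \approx -4546.2$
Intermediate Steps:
$K = - \frac{56762}{6307}$ ($K = -9 + \frac{4}{25228} = -9 + 4 \cdot \frac{1}{25228} = -9 + \frac{1}{6307} = - \frac{56762}{6307} \approx -8.9998$)
$v{\left(X,b \right)} = -31 + X + b$
$\frac{39693}{K} - \frac{17043}{\sqrt{v{\left(S{\left(-6,-9 \right)},-10 \right)} + 15788}} = \frac{39693}{- \frac{56762}{6307}} - \frac{17043}{\sqrt{\left(-31 + 7 - 10\right) + 15788}} = 39693 \left(- \frac{6307}{56762}\right) - \frac{17043}{\sqrt{-34 + 15788}} = - \frac{2478651}{562} - \frac{17043}{\sqrt{15754}} = - \frac{2478651}{562} - 17043 \frac{\sqrt{15754}}{15754} = - \frac{2478651}{562} - \frac{17043 \sqrt{15754}}{15754}$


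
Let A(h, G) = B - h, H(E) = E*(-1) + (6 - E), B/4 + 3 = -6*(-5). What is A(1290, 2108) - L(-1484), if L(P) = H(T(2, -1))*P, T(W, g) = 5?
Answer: -7118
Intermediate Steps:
B = 108 (B = -12 + 4*(-6*(-5)) = -12 + 4*30 = -12 + 120 = 108)
H(E) = 6 - 2*E (H(E) = -E + (6 - E) = 6 - 2*E)
L(P) = -4*P (L(P) = (6 - 2*5)*P = (6 - 10)*P = -4*P)
A(h, G) = 108 - h
A(1290, 2108) - L(-1484) = (108 - 1*1290) - (-4)*(-1484) = (108 - 1290) - 1*5936 = -1182 - 5936 = -7118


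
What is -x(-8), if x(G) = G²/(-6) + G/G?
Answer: 29/3 ≈ 9.6667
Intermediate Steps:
x(G) = 1 - G²/6 (x(G) = G²*(-⅙) + 1 = -G²/6 + 1 = 1 - G²/6)
-x(-8) = -(1 - ⅙*(-8)²) = -(1 - ⅙*64) = -(1 - 32/3) = -1*(-29/3) = 29/3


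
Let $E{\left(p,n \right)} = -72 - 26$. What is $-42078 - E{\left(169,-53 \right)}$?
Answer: $-41980$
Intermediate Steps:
$E{\left(p,n \right)} = -98$
$-42078 - E{\left(169,-53 \right)} = -42078 - -98 = -42078 + 98 = -41980$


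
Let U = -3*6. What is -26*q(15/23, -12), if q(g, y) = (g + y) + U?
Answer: 17550/23 ≈ 763.04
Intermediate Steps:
U = -18
q(g, y) = -18 + g + y (q(g, y) = (g + y) - 18 = -18 + g + y)
-26*q(15/23, -12) = -26*(-18 + 15/23 - 12) = -26*(-675/23) = 17550/23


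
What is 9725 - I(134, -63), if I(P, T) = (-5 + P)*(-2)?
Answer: 9983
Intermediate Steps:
I(P, T) = 10 - 2*P
9725 - I(134, -63) = 9725 - (10 - 2*134) = 9725 - (10 - 268) = 9725 - 1*(-258) = 9725 + 258 = 9983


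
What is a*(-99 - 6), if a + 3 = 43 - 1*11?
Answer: -3045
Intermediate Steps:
a = 29 (a = -3 + (43 - 1*11) = -3 + (43 - 11) = -3 + 32 = 29)
a*(-99 - 6) = 29*(-99 - 6) = 29*(-105) = -3045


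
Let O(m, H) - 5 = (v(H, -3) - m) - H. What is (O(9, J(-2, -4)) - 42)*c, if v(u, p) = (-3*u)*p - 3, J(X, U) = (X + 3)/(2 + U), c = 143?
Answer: -7579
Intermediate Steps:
J(X, U) = (3 + X)/(2 + U)
v(u, p) = -3 - 3*p*u (v(u, p) = -3*p*u - 3 = -3 - 3*p*u)
O(m, H) = 2 - m + 8*H (O(m, H) = 5 + (((-3 - 3*(-3)*H) - m) - H) = 5 + (((-3 + 9*H) - m) - H) = 5 + ((-3 - m + 9*H) - H) = 5 + (-3 - m + 8*H) = 2 - m + 8*H)
(O(9, J(-2, -4)) - 42)*c = ((2 - 1*9 + 8*((3 - 2)/(2 - 4))) - 42)*143 = ((2 - 9 + 8*(1/(-2))) - 42)*143 = ((2 - 9 + 8*(-½*1)) - 42)*143 = ((2 - 9 + 8*(-½)) - 42)*143 = ((2 - 9 - 4) - 42)*143 = (-11 - 42)*143 = -53*143 = -7579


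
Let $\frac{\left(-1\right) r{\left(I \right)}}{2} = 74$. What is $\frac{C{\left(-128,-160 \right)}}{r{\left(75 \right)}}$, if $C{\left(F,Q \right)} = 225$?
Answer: $- \frac{225}{148} \approx -1.5203$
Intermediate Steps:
$r{\left(I \right)} = -148$ ($r{\left(I \right)} = \left(-2\right) 74 = -148$)
$\frac{C{\left(-128,-160 \right)}}{r{\left(75 \right)}} = \frac{225}{-148} = 225 \left(- \frac{1}{148}\right) = - \frac{225}{148}$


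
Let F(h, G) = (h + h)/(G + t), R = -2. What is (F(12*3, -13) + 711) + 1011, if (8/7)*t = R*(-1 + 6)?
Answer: 49842/29 ≈ 1718.7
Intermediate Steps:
t = -35/4 (t = 7*(-2*(-1 + 6))/8 = 7*(-2*5)/8 = (7/8)*(-10) = -35/4 ≈ -8.7500)
F(h, G) = 2*h/(-35/4 + G) (F(h, G) = (h + h)/(G - 35/4) = (2*h)/(-35/4 + G) = 2*h/(-35/4 + G))
(F(12*3, -13) + 711) + 1011 = (8*(12*3)/(-35 + 4*(-13)) + 711) + 1011 = (8*36/(-35 - 52) + 711) + 1011 = (8*36/(-87) + 711) + 1011 = (8*36*(-1/87) + 711) + 1011 = (-96/29 + 711) + 1011 = 20523/29 + 1011 = 49842/29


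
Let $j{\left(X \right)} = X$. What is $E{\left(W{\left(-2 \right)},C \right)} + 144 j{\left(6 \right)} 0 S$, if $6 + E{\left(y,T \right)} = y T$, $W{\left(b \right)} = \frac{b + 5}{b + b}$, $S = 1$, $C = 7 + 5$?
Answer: $-15$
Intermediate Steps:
$C = 12$
$W{\left(b \right)} = \frac{5 + b}{2 b}$
$E{\left(y,T \right)} = -6 + T y$ ($E{\left(y,T \right)} = -6 + y T = -6 + T y$)
$E{\left(W{\left(-2 \right)},C \right)} + 144 j{\left(6 \right)} 0 S = \left(-6 + 12 \frac{5 - 2}{2 \left(-2\right)}\right) + 144 \cdot 6 \cdot 0 \cdot 1 = \left(-6 + 12 \cdot \frac{1}{2} \left(- \frac{1}{2}\right) 3\right) + 144 \cdot 0 \cdot 1 = \left(-6 + 12 \left(- \frac{3}{4}\right)\right) + 144 \cdot 0 = \left(-6 - 9\right) + 0 = -15 + 0 = -15$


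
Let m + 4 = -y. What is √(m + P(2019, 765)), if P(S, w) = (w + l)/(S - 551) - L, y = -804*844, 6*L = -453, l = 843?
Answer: √365626002646/734 ≈ 823.80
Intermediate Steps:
L = -151/2 (L = (⅙)*(-453) = -151/2 ≈ -75.500)
y = -678576
P(S, w) = 151/2 + (843 + w)/(-551 + S) (P(S, w) = (w + 843)/(S - 551) - 1*(-151/2) = (843 + w)/(-551 + S) + 151/2 = 151/2 + (843 + w)/(-551 + S))
m = 678572 (m = -4 - 1*(-678576) = -4 + 678576 = 678572)
√(m + P(2019, 765)) = √(678572 + (-81515 + 2*765 + 151*2019)/(2*(-551 + 2019))) = √(678572 + (½)*(-81515 + 1530 + 304869)/1468) = √(678572 + (½)*(1/1468)*224884) = √(678572 + 56221/734) = √(498128069/734) = √365626002646/734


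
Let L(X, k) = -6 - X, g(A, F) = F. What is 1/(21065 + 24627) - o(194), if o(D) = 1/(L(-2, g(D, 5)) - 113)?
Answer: 45809/5345964 ≈ 0.0085689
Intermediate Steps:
o(D) = -1/117 (o(D) = 1/((-6 - 1*(-2)) - 113) = 1/((-6 + 2) - 113) = 1/(-4 - 113) = 1/(-117) = -1/117)
1/(21065 + 24627) - o(194) = 1/(21065 + 24627) - 1*(-1/117) = 1/45692 + 1/117 = 45809/5345964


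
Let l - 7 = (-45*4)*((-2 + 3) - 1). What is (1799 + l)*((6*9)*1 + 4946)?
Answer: 9030000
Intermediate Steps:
l = 7 (l = 7 + (-45*4)*((-2 + 3) - 1) = 7 - 180*(1 - 1) = 7 - 180*0 = 7 + 0 = 7)
(1799 + l)*((6*9)*1 + 4946) = (1799 + 7)*((6*9)*1 + 4946) = 1806*(54*1 + 4946) = 1806*(54 + 4946) = 1806*5000 = 9030000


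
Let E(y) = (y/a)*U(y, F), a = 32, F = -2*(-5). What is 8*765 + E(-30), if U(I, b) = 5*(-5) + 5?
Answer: 24555/4 ≈ 6138.8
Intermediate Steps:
F = 10
U(I, b) = -20 (U(I, b) = -25 + 5 = -20)
E(y) = -5*y/8 (E(y) = (y/32)*(-20) = -5*y/8)
8*765 + E(-30) = 8*765 - 5/8*(-30) = 6120 + 75/4 = 24555/4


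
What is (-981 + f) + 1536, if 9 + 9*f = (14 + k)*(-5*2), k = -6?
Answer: 4906/9 ≈ 545.11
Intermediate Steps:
f = -89/9 (f = -1 + ((14 - 6)*(-5*2))/9 = -1 + (8*(-10))/9 = -1 + (1/9)*(-80) = -1 - 80/9 = -89/9 ≈ -9.8889)
(-981 + f) + 1536 = (-981 - 89/9) + 1536 = -8918/9 + 1536 = 4906/9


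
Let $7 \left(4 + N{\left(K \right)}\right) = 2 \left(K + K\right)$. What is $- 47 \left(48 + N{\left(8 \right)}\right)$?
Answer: $- \frac{15980}{7} \approx -2282.9$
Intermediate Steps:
$N{\left(K \right)} = -4 + \frac{4 K}{7}$ ($N{\left(K \right)} = -4 + \frac{2 \left(K + K\right)}{7} = -4 + \frac{2 \cdot 2 K}{7} = -4 + \frac{4 K}{7}$)
$- 47 \left(48 + N{\left(8 \right)}\right) = - 47 \left(48 + \left(-4 + \frac{4}{7} \cdot 8\right)\right) = - 47 \left(48 + \left(-4 + \frac{32}{7}\right)\right) = - 47 \left(48 + \frac{4}{7}\right) = \left(-47\right) \frac{340}{7} = - \frac{15980}{7}$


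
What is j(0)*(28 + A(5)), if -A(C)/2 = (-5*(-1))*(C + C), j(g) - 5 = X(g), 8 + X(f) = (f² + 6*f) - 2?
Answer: 360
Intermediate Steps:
X(f) = -10 + f² + 6*f (X(f) = -8 + ((f² + 6*f) - 2) = -8 + (-2 + f² + 6*f) = -10 + f² + 6*f)
j(g) = -5 + g² + 6*g (j(g) = 5 + (-10 + g² + 6*g) = -5 + g² + 6*g)
A(C) = -20*C (A(C) = -2*(-5*(-1))*(C + C) = -10*2*C = -20*C)
j(0)*(28 + A(5)) = (-5 + 0² + 6*0)*(28 - 20*5) = (-5 + 0 + 0)*(28 - 100) = -5*(-72) = 360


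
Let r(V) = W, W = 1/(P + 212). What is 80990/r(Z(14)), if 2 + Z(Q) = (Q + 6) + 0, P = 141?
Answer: 28589470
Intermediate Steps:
W = 1/353 (W = 1/(141 + 212) = 1/353 ≈ 0.0028329)
Z(Q) = 4 + Q (Z(Q) = -2 + ((Q + 6) + 0) = -2 + ((6 + Q) + 0) = -2 + (6 + Q) = 4 + Q)
r(V) = 1/353
80990/r(Z(14)) = 80990/(1/353) = 80990*353 = 28589470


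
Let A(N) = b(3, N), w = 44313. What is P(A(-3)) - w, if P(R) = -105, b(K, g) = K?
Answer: -44418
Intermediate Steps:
A(N) = 3
P(A(-3)) - w = -105 - 1*44313 = -105 - 44313 = -44418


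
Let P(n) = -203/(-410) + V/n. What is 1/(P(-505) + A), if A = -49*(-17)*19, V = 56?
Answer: 41410/655411981 ≈ 6.3182e-5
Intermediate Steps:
P(n) = 203/410 + 56/n (P(n) = -203/(-410) + 56/n = -203*(-1/410) + 56/n = 203/410 + 56/n)
A = 15827 (A = 833*19 = 15827)
1/(P(-505) + A) = 1/((203/410 + 56/(-505)) + 15827) = 1/((203/410 + 56*(-1/505)) + 15827) = 1/((203/410 - 56/505) + 15827) = 1/(15911/41410 + 15827) = 1/(655411981/41410) = 41410/655411981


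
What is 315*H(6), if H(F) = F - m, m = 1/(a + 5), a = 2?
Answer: 1845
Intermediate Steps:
m = 1/7 (m = 1/(2 + 5) = 1/7 ≈ 0.14286)
H(F) = -1/7 + F (H(F) = F - 1*1/7 = F - 1/7 = -1/7 + F)
315*H(6) = 315*(-1/7 + 6) = 315*(41/7) = 1845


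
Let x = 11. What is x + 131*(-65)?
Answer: -8504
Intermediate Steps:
x + 131*(-65) = 11 + 131*(-65) = 11 - 8515 = -8504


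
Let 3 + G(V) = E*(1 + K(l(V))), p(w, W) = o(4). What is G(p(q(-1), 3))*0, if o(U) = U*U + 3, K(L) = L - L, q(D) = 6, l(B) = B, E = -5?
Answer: 0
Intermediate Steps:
K(L) = 0
o(U) = 3 + U² (o(U) = U² + 3 = 3 + U²)
p(w, W) = 19 (p(w, W) = 3 + 4² = 3 + 16 = 19)
G(V) = -8 (G(V) = -3 - 5*(1 + 0) = -3 - 5*1 = -3 - 5 = -8)
G(p(q(-1), 3))*0 = -8*0 = 0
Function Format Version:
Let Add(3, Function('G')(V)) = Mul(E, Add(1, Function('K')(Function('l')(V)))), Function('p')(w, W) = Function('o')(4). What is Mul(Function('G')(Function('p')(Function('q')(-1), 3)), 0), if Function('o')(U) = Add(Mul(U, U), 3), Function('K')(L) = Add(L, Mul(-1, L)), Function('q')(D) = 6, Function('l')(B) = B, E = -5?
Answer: 0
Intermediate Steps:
Function('K')(L) = 0
Function('o')(U) = Add(3, Pow(U, 2)) (Function('o')(U) = Add(Pow(U, 2), 3) = Add(3, Pow(U, 2)))
Function('p')(w, W) = 19 (Function('p')(w, W) = Add(3, Pow(4, 2)) = Add(3, 16) = 19)
Function('G')(V) = -8 (Function('G')(V) = Add(-3, Mul(-5, Add(1, 0))) = Add(-3, Mul(-5, 1)) = Add(-3, -5) = -8)
Mul(Function('G')(Function('p')(Function('q')(-1), 3)), 0) = Mul(-8, 0) = 0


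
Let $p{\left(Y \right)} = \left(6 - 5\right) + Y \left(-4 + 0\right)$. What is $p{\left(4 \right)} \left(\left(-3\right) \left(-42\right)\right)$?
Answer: $-1890$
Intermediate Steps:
$p{\left(Y \right)} = 1 - 4 Y$ ($p{\left(Y \right)} = 1 + Y \left(-4\right) = 1 - 4 Y$)
$p{\left(4 \right)} \left(\left(-3\right) \left(-42\right)\right) = \left(1 - 16\right) \left(\left(-3\right) \left(-42\right)\right) = \left(1 - 16\right) 126 = \left(-15\right) 126 = -1890$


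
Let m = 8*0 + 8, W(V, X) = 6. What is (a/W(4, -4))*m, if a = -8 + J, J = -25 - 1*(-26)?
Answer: -28/3 ≈ -9.3333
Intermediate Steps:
J = 1 (J = -25 + 26 = 1)
a = -7 (a = -8 + 1 = -7)
m = 8 (m = 0 + 8 = 8)
(a/W(4, -4))*m = -7/6*8 = -28/3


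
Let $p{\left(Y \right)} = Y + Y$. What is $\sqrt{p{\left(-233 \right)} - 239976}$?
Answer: $i \sqrt{240442} \approx 490.35 i$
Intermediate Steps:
$p{\left(Y \right)} = 2 Y$
$\sqrt{p{\left(-233 \right)} - 239976} = \sqrt{2 \left(-233\right) - 239976} = \sqrt{-466 - 239976} = \sqrt{-240442} = i \sqrt{240442}$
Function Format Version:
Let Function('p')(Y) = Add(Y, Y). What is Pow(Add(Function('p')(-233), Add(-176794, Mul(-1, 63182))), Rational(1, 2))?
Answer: Mul(I, Pow(240442, Rational(1, 2))) ≈ Mul(490.35, I)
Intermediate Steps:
Function('p')(Y) = Mul(2, Y)
Pow(Add(Function('p')(-233), Add(-176794, Mul(-1, 63182))), Rational(1, 2)) = Pow(Add(Mul(2, -233), Add(-176794, Mul(-1, 63182))), Rational(1, 2)) = Pow(Add(-466, Add(-176794, -63182)), Rational(1, 2)) = Pow(Add(-466, -239976), Rational(1, 2)) = Pow(-240442, Rational(1, 2)) = Mul(I, Pow(240442, Rational(1, 2)))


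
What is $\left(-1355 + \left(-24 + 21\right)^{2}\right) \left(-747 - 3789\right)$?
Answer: $6105456$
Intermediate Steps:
$\left(-1355 + \left(-24 + 21\right)^{2}\right) \left(-747 - 3789\right) = \left(-1355 + \left(-3\right)^{2}\right) \left(-4536\right) = \left(-1355 + 9\right) \left(-4536\right) = \left(-1346\right) \left(-4536\right) = 6105456$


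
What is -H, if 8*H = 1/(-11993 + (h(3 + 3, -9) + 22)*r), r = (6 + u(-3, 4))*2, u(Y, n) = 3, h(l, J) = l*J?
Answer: 1/100552 ≈ 9.9451e-6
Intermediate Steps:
h(l, J) = J*l
r = 18 (r = (6 + 3)*2 = 9*2 = 18)
H = -1/100552 (H = 1/(8*(-11993 + (-9*(3 + 3) + 22)*18)) = 1/(8*(-11993 + (-9*6 + 22)*18)) = 1/(8*(-11993 + (-54 + 22)*18)) = 1/(8*(-11993 - 32*18)) = 1/(8*(-11993 - 576)) = (⅛)/(-12569) = (⅛)*(-1/12569) = -1/100552 ≈ -9.9451e-6)
-H = -1*(-1/100552) = 1/100552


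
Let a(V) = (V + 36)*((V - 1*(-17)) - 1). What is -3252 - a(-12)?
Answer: -3348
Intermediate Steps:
a(V) = (16 + V)*(36 + V) (a(V) = (36 + V)*((V + 17) - 1) = (36 + V)*((17 + V) - 1) = (36 + V)*(16 + V) = (16 + V)*(36 + V))
-3252 - a(-12) = -3252 - (576 + (-12)² + 52*(-12)) = -3252 - (576 + 144 - 624) = -3252 - 1*96 = -3252 - 96 = -3348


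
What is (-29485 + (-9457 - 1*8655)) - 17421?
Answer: -65018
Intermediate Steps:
(-29485 + (-9457 - 1*8655)) - 17421 = (-29485 + (-9457 - 8655)) - 17421 = (-29485 - 18112) - 17421 = -47597 - 17421 = -65018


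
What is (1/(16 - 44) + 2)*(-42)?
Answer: -165/2 ≈ -82.500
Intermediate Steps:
(1/(16 - 44) + 2)*(-42) = (1/(-28) + 2)*(-42) = (-1/28 + 2)*(-42) = (55/28)*(-42) = -165/2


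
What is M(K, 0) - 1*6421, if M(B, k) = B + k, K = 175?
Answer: -6246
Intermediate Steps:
M(K, 0) - 1*6421 = (175 + 0) - 1*6421 = 175 - 6421 = -6246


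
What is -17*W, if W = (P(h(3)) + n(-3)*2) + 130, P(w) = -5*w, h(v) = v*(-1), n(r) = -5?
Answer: -2295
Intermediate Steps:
h(v) = -v
W = 135 (W = (-(-5)*3 - 5*2) + 130 = (-5*(-3) - 10) + 130 = (15 - 10) + 130 = 5 + 130 = 135)
-17*W = -17*135 = -2295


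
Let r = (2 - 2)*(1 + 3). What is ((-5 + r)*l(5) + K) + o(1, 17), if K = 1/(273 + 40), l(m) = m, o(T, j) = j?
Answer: -2503/313 ≈ -7.9968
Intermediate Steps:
r = 0 (r = 0*4 = 0)
K = 1/313 ≈ 0.0031949
((-5 + r)*l(5) + K) + o(1, 17) = ((-5 + 0)*5 + 1/313) + 17 = (-5*5 + 1/313) + 17 = (-25 + 1/313) + 17 = -7824/313 + 17 = -2503/313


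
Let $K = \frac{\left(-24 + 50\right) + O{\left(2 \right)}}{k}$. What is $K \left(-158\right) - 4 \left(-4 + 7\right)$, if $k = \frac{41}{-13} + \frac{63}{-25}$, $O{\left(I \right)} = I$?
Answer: $\frac{353918}{461} \approx 767.72$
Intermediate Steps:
$k = - \frac{1844}{325}$ ($k = 41 \left(- \frac{1}{13}\right) + 63 \left(- \frac{1}{25}\right) = - \frac{41}{13} - \frac{63}{25} = - \frac{1844}{325} \approx -5.6738$)
$K = - \frac{2275}{461}$ ($K = \frac{\left(-24 + 50\right) + 2}{- \frac{1844}{325}} = \left(26 + 2\right) \left(- \frac{325}{1844}\right) = 28 \left(- \frac{325}{1844}\right) = - \frac{2275}{461} \approx -4.9349$)
$K \left(-158\right) - 4 \left(-4 + 7\right) = \left(- \frac{2275}{461}\right) \left(-158\right) - 4 \left(-4 + 7\right) = \frac{359450}{461} - 12 = \frac{353918}{461}$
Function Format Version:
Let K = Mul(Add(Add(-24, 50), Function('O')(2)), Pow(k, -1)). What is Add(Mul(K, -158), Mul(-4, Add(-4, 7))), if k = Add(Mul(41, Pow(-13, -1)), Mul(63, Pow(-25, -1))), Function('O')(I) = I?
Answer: Rational(353918, 461) ≈ 767.72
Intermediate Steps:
k = Rational(-1844, 325) (k = Add(Mul(41, Rational(-1, 13)), Mul(63, Rational(-1, 25))) = Add(Rational(-41, 13), Rational(-63, 25)) = Rational(-1844, 325) ≈ -5.6738)
K = Rational(-2275, 461) (K = Mul(Add(Add(-24, 50), 2), Pow(Rational(-1844, 325), -1)) = Mul(Add(26, 2), Rational(-325, 1844)) = Mul(28, Rational(-325, 1844)) = Rational(-2275, 461) ≈ -4.9349)
Add(Mul(K, -158), Mul(-4, Add(-4, 7))) = Add(Mul(Rational(-2275, 461), -158), Mul(-4, Add(-4, 7))) = Add(Rational(359450, 461), Mul(-4, 3)) = Add(Rational(359450, 461), -12) = Rational(353918, 461)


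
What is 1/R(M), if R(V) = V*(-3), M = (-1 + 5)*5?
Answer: -1/60 ≈ -0.016667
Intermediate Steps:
M = 20 (M = 4*5 = 20)
R(V) = -3*V
1/R(M) = 1/(-3*20) = 1/(-60) = -1/60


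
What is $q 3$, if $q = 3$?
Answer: $9$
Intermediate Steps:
$q 3 = 3 \cdot 3 = 9$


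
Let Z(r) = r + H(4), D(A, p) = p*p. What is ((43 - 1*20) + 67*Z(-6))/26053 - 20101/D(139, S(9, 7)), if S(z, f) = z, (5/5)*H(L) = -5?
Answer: -523749187/2110293 ≈ -248.19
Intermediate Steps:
H(L) = -5
D(A, p) = p²
Z(r) = -5 + r (Z(r) = r - 5 = -5 + r)
((43 - 1*20) + 67*Z(-6))/26053 - 20101/D(139, S(9, 7)) = ((43 - 1*20) + 67*(-5 - 6))/26053 - 20101/(9²) = ((43 - 20) + 67*(-11))*(1/26053) - 20101/81 = (23 - 737)*(1/26053) - 20101*1/81 = -714*1/26053 - 20101/81 = -714/26053 - 20101/81 = -523749187/2110293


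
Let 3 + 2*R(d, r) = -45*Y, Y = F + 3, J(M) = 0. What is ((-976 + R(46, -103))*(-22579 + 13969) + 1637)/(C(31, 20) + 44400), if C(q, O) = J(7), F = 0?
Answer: 8999087/44400 ≈ 202.68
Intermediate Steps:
C(q, O) = 0
Y = 3 (Y = 0 + 3 = 3)
R(d, r) = -69 (R(d, r) = -3/2 + (-45*3)/2 = -3/2 + (½)*(-135) = -3/2 - 135/2 = -69)
((-976 + R(46, -103))*(-22579 + 13969) + 1637)/(C(31, 20) + 44400) = ((-976 - 69)*(-22579 + 13969) + 1637)/(0 + 44400) = (-1045*(-8610) + 1637)/44400 = (8997450 + 1637)*(1/44400) = 8999087*(1/44400) = 8999087/44400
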